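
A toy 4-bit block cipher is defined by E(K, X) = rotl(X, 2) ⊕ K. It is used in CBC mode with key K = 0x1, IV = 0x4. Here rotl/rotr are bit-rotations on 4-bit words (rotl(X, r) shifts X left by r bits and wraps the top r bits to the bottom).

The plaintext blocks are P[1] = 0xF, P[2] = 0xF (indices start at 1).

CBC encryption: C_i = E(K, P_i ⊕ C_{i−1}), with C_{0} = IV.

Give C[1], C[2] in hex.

C[1]: P[1] ⊕ 0x4 = 0xB; E(K, 0xB) = 0xF.
C[2]: P[2] ⊕ 0xF = 0x0; E(K, 0x0) = 0x1.

C[1] = 0xF, C[2] = 0x1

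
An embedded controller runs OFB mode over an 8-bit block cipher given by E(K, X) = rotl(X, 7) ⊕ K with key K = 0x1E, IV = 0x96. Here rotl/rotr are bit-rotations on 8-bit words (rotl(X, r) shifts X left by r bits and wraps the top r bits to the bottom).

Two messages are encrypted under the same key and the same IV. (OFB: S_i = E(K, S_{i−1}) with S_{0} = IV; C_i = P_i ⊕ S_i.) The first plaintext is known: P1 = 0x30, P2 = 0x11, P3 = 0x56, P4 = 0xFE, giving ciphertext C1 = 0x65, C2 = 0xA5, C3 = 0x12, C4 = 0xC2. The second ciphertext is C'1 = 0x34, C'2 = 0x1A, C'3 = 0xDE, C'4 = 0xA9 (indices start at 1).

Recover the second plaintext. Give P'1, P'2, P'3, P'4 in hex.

In OFB with a reused IV, both messages share the same keystream S_i, so C_i ⊕ C'_i = P_i ⊕ P'_i and thus P'_i = P_i ⊕ C_i ⊕ C'_i.
P'1: 0x30 ⊕ 0x65 ⊕ 0x34 = 0x61.
P'2: 0x11 ⊕ 0xA5 ⊕ 0x1A = 0xAE.
P'3: 0x56 ⊕ 0x12 ⊕ 0xDE = 0x9A.
P'4: 0xFE ⊕ 0xC2 ⊕ 0xA9 = 0x95.

P'1 = 0x61, P'2 = 0xAE, P'3 = 0x9A, P'4 = 0x95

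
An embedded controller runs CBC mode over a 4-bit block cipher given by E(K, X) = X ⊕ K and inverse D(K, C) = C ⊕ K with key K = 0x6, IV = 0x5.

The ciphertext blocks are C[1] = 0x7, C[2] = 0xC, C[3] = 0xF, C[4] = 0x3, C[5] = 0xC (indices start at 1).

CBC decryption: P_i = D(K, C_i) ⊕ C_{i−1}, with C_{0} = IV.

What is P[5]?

P[5] = 0x9

P[5]: D(K, 0xC) = 0xA; 0xA ⊕ 0x3 = 0x9.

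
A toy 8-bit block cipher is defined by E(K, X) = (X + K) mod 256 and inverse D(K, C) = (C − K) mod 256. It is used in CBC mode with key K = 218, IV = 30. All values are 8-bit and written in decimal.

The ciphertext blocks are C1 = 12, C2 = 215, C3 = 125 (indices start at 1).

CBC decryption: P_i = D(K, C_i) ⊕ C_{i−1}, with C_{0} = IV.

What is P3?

P3: D(K, 125) = 163; 163 ⊕ 215 = 116.

P3 = 116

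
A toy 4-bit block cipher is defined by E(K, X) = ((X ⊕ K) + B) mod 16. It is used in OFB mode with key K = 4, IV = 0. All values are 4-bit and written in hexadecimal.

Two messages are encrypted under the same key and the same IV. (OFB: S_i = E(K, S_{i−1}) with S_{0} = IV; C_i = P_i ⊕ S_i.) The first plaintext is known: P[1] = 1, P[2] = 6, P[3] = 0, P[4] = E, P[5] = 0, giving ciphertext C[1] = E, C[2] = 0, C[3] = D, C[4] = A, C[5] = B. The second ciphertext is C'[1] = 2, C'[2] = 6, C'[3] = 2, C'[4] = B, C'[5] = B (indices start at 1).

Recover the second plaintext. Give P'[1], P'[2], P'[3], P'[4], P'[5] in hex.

P'[1] = D, P'[2] = 0, P'[3] = F, P'[4] = F, P'[5] = 0

In OFB with a reused IV, both messages share the same keystream S_i, so C_i ⊕ C'_i = P_i ⊕ P'_i and thus P'_i = P_i ⊕ C_i ⊕ C'_i.
P'[1]: 1 ⊕ E ⊕ 2 = D.
P'[2]: 6 ⊕ 0 ⊕ 6 = 0.
P'[3]: 0 ⊕ D ⊕ 2 = F.
P'[4]: E ⊕ A ⊕ B = F.
P'[5]: 0 ⊕ B ⊕ B = 0.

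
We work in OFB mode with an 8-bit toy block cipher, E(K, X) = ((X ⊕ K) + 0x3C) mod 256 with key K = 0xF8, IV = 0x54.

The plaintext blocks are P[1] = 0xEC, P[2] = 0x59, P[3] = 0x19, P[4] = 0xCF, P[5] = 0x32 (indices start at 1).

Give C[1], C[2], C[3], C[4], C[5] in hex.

C[1] = 0x04, C[2] = 0x15, C[3] = 0xE9, C[4] = 0x8B, C[5] = 0xCA

OFB encryption: S_i = E(K, S_{i−1}) with S_{0} = IV; C_i = P_i ⊕ S_i.
C[1]: S = E(K, 0x54) = 0xE8; 0xEC ⊕ 0xE8 = 0x04.
C[2]: S = E(K, 0xE8) = 0x4C; 0x59 ⊕ 0x4C = 0x15.
C[3]: S = E(K, 0x4C) = 0xF0; 0x19 ⊕ 0xF0 = 0xE9.
C[4]: S = E(K, 0xF0) = 0x44; 0xCF ⊕ 0x44 = 0x8B.
C[5]: S = E(K, 0x44) = 0xF8; 0x32 ⊕ 0xF8 = 0xCA.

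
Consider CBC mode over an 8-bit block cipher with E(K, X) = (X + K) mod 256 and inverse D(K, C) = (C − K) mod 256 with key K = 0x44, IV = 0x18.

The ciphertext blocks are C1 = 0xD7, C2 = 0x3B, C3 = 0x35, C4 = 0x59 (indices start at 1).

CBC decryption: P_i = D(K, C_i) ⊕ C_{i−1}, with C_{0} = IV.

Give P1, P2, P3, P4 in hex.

P1 = 0x8B, P2 = 0x20, P3 = 0xCA, P4 = 0x20

P1: D(K, 0xD7) = 0x93; 0x93 ⊕ 0x18 = 0x8B.
P2: D(K, 0x3B) = 0xF7; 0xF7 ⊕ 0xD7 = 0x20.
P3: D(K, 0x35) = 0xF1; 0xF1 ⊕ 0x3B = 0xCA.
P4: D(K, 0x59) = 0x15; 0x15 ⊕ 0x35 = 0x20.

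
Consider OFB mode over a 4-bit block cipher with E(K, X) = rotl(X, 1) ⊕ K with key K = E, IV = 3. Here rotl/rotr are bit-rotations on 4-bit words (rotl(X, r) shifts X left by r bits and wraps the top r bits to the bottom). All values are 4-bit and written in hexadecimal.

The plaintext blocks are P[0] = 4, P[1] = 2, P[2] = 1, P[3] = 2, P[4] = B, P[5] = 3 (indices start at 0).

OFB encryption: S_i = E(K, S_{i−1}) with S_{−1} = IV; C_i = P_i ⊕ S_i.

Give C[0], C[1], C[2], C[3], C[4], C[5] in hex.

C[0] = C, C[1] = D, C[2] = 0, C[3] = E, C[4] = C, C[5] = 3

C[0]: S = E(K, 3) = 8; 4 ⊕ 8 = C.
C[1]: S = E(K, 8) = F; 2 ⊕ F = D.
C[2]: S = E(K, F) = 1; 1 ⊕ 1 = 0.
C[3]: S = E(K, 1) = C; 2 ⊕ C = E.
C[4]: S = E(K, C) = 7; B ⊕ 7 = C.
C[5]: S = E(K, 7) = 0; 3 ⊕ 0 = 3.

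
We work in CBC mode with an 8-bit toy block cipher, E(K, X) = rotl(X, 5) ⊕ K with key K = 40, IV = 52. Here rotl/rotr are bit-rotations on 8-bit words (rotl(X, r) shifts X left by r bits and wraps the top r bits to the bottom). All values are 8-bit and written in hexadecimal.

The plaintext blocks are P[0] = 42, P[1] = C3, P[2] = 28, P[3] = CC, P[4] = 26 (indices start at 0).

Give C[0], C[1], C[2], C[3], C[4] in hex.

C[0] = 42, C[1] = 70, C[2] = 4B, C[3] = B0, C[4] = 92

CBC encryption: C_i = E(K, P_i ⊕ C_{i−1}), with C_{−1} = IV.
C[0]: P[0] ⊕ 52 = 10; E(K, 10) = 42.
C[1]: P[1] ⊕ 42 = 81; E(K, 81) = 70.
C[2]: P[2] ⊕ 70 = 58; E(K, 58) = 4B.
C[3]: P[3] ⊕ 4B = 87; E(K, 87) = B0.
C[4]: P[4] ⊕ B0 = 96; E(K, 96) = 92.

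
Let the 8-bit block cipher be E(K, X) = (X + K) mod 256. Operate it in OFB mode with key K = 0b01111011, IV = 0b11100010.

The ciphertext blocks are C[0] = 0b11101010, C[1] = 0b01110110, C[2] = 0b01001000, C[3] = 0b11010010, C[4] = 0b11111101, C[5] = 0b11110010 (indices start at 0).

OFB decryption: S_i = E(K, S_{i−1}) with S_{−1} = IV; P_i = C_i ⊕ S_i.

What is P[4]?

P[4] = 0b10110100

P[0]: S = E(K, 0b11100010) = 0b01011101; 0b11101010 ⊕ 0b01011101 = 0b10110111.
P[1]: S = E(K, 0b01011101) = 0b11011000; 0b01110110 ⊕ 0b11011000 = 0b10101110.
P[2]: S = E(K, 0b11011000) = 0b01010011; 0b01001000 ⊕ 0b01010011 = 0b00011011.
P[3]: S = E(K, 0b01010011) = 0b11001110; 0b11010010 ⊕ 0b11001110 = 0b00011100.
P[4]: S = E(K, 0b11001110) = 0b01001001; 0b11111101 ⊕ 0b01001001 = 0b10110100.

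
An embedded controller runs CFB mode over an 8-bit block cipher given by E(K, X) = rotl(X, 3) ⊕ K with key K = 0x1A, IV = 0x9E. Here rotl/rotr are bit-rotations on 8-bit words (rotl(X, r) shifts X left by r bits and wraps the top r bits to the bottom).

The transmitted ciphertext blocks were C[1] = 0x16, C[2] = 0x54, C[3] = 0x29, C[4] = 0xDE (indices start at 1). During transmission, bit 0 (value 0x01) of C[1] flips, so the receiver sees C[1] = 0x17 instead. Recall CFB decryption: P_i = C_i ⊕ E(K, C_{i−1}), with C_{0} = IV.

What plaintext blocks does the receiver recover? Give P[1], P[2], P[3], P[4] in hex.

P[1] = 0xF9, P[2] = 0xF6, P[3] = 0x91, P[4] = 0x8D

Only C[1] changed, to 0x17. In CFB, a change in C_i flips the same bit in P_i and garbles P_{i+1}. Decrypting the received ciphertext:
P[1]: E(K, 0x9E) = 0xEE; 0x17 ⊕ 0xEE = 0xF9.
P[2]: E(K, 0x17) = 0xA2; 0x54 ⊕ 0xA2 = 0xF6.
P[3]: E(K, 0x54) = 0xB8; 0x29 ⊕ 0xB8 = 0x91.
P[4]: E(K, 0x29) = 0x53; 0xDE ⊕ 0x53 = 0x8D.
Blocks that differ from the original plaintext: P[1], P[2].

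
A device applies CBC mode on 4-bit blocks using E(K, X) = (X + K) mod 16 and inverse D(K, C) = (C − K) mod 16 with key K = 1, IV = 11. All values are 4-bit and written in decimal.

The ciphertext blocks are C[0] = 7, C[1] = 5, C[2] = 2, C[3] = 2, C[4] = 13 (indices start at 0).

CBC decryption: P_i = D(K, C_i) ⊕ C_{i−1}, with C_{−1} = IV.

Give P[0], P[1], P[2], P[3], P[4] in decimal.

P[0] = 13, P[1] = 3, P[2] = 4, P[3] = 3, P[4] = 14

P[0]: D(K, 7) = 6; 6 ⊕ 11 = 13.
P[1]: D(K, 5) = 4; 4 ⊕ 7 = 3.
P[2]: D(K, 2) = 1; 1 ⊕ 5 = 4.
P[3]: D(K, 2) = 1; 1 ⊕ 2 = 3.
P[4]: D(K, 13) = 12; 12 ⊕ 2 = 14.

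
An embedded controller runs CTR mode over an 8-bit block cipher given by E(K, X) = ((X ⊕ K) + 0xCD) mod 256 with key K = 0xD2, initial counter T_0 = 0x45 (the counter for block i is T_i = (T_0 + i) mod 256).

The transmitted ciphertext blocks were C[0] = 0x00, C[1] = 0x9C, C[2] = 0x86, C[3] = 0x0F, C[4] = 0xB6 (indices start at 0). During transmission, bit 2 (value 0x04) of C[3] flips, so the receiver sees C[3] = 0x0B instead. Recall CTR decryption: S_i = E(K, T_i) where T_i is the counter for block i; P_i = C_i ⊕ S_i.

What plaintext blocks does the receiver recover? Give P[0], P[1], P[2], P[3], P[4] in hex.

Only C[3] changed, to 0x0B. In CTR, a change in C_i flips the same bit in P_i only; the keystream is unaffected. Decrypting the received ciphertext:
P[0]: T = 0x45, S = E(K, T) = 0x64; 0x00 ⊕ 0x64 = 0x64.
P[1]: T = 0x46, S = E(K, T) = 0x61; 0x9C ⊕ 0x61 = 0xFD.
P[2]: T = 0x47, S = E(K, T) = 0x62; 0x86 ⊕ 0x62 = 0xE4.
P[3]: T = 0x48, S = E(K, T) = 0x67; 0x0B ⊕ 0x67 = 0x6C.
P[4]: T = 0x49, S = E(K, T) = 0x68; 0xB6 ⊕ 0x68 = 0xDE.
Blocks that differ from the original plaintext: P[3].

P[0] = 0x64, P[1] = 0xFD, P[2] = 0xE4, P[3] = 0x6C, P[4] = 0xDE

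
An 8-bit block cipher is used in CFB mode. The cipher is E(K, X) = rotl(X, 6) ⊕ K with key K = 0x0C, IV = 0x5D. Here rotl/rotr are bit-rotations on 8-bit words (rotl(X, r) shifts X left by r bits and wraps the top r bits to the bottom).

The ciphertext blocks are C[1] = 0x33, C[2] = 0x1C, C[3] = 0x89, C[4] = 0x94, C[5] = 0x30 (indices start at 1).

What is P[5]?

P[5] = 0x19

CFB decryption: P_i = C_i ⊕ E(K, C_{i−1}), with C_{0} = IV.
P[5]: E(K, 0x94) = 0x29; 0x30 ⊕ 0x29 = 0x19.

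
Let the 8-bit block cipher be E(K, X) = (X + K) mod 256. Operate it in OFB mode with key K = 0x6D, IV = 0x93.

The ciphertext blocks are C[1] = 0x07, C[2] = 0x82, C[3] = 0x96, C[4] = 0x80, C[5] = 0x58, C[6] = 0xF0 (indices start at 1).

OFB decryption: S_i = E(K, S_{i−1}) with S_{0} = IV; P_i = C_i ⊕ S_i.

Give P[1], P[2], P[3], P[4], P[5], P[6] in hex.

P[1]: S = E(K, 0x93) = 0x00; 0x07 ⊕ 0x00 = 0x07.
P[2]: S = E(K, 0x00) = 0x6D; 0x82 ⊕ 0x6D = 0xEF.
P[3]: S = E(K, 0x6D) = 0xDA; 0x96 ⊕ 0xDA = 0x4C.
P[4]: S = E(K, 0xDA) = 0x47; 0x80 ⊕ 0x47 = 0xC7.
P[5]: S = E(K, 0x47) = 0xB4; 0x58 ⊕ 0xB4 = 0xEC.
P[6]: S = E(K, 0xB4) = 0x21; 0xF0 ⊕ 0x21 = 0xD1.

P[1] = 0x07, P[2] = 0xEF, P[3] = 0x4C, P[4] = 0xC7, P[5] = 0xEC, P[6] = 0xD1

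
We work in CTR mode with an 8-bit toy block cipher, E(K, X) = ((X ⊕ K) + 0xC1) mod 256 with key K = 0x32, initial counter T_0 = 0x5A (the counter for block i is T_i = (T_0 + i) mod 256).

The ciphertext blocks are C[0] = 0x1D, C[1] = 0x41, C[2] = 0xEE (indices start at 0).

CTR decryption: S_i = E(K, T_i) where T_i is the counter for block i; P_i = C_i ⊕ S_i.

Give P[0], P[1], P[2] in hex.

P[0]: T = 0x5A, S = E(K, T) = 0x29; 0x1D ⊕ 0x29 = 0x34.
P[1]: T = 0x5B, S = E(K, T) = 0x2A; 0x41 ⊕ 0x2A = 0x6B.
P[2]: T = 0x5C, S = E(K, T) = 0x2F; 0xEE ⊕ 0x2F = 0xC1.

P[0] = 0x34, P[1] = 0x6B, P[2] = 0xC1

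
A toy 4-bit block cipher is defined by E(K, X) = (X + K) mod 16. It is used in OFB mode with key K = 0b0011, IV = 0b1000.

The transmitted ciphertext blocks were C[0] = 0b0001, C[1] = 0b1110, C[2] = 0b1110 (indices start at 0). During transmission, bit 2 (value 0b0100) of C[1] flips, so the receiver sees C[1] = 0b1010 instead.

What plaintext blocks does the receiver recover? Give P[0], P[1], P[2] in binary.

P[0] = 0b1010, P[1] = 0b0100, P[2] = 0b1111

OFB decryption: S_i = E(K, S_{i−1}) with S_{−1} = IV; P_i = C_i ⊕ S_i.
Only C[1] changed, to 0b1010. In OFB, a change in C_i flips the same bit in P_i only; the keystream is unaffected. Decrypting the received ciphertext:
P[0]: S = E(K, 0b1000) = 0b1011; 0b0001 ⊕ 0b1011 = 0b1010.
P[1]: S = E(K, 0b1011) = 0b1110; 0b1010 ⊕ 0b1110 = 0b0100.
P[2]: S = E(K, 0b1110) = 0b0001; 0b1110 ⊕ 0b0001 = 0b1111.
Blocks that differ from the original plaintext: P[1].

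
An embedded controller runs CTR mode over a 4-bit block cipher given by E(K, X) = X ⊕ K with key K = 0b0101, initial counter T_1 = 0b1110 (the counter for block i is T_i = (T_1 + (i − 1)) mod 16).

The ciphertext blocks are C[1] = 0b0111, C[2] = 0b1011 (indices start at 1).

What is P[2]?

P[2] = 0b0001

CTR decryption: S_i = E(K, T_i) where T_i is the counter for block i; P_i = C_i ⊕ S_i.
P[2]: T = 0b1111, S = E(K, T) = 0b1010; 0b1011 ⊕ 0b1010 = 0b0001.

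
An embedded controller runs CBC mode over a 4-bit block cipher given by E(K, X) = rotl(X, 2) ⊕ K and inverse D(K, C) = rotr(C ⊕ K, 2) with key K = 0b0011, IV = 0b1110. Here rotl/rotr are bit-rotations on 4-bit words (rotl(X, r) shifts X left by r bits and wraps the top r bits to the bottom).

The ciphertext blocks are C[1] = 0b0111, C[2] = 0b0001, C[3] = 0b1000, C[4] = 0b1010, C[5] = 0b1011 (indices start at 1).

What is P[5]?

CBC decryption: P_i = D(K, C_i) ⊕ C_{i−1}, with C_{0} = IV.
P[5]: D(K, 0b1011) = 0b0010; 0b0010 ⊕ 0b1010 = 0b1000.

P[5] = 0b1000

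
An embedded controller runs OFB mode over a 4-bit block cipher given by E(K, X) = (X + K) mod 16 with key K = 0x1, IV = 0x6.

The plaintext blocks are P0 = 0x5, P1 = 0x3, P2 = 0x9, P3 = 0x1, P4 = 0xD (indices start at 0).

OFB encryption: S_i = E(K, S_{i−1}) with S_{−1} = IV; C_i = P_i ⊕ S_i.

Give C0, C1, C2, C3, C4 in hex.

C0: S = E(K, 0x6) = 0x7; 0x5 ⊕ 0x7 = 0x2.
C1: S = E(K, 0x7) = 0x8; 0x3 ⊕ 0x8 = 0xB.
C2: S = E(K, 0x8) = 0x9; 0x9 ⊕ 0x9 = 0x0.
C3: S = E(K, 0x9) = 0xA; 0x1 ⊕ 0xA = 0xB.
C4: S = E(K, 0xA) = 0xB; 0xD ⊕ 0xB = 0x6.

C0 = 0x2, C1 = 0xB, C2 = 0x0, C3 = 0xB, C4 = 0x6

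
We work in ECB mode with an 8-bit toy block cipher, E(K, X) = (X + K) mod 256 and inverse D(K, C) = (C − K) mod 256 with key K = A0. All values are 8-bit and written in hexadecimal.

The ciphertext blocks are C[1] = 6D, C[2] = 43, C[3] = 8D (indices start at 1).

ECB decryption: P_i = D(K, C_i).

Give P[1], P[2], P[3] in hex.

P[1]: D(K, 6D) = CD.
P[2]: D(K, 43) = A3.
P[3]: D(K, 8D) = ED.

P[1] = CD, P[2] = A3, P[3] = ED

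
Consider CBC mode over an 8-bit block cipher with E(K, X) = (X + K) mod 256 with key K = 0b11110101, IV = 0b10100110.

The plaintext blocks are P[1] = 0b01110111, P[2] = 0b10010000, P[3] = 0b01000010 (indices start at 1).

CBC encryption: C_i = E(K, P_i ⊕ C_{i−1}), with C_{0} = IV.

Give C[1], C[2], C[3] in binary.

C[1]: P[1] ⊕ 0b10100110 = 0b11010001; E(K, 0b11010001) = 0b11000110.
C[2]: P[2] ⊕ 0b11000110 = 0b01010110; E(K, 0b01010110) = 0b01001011.
C[3]: P[3] ⊕ 0b01001011 = 0b00001001; E(K, 0b00001001) = 0b11111110.

C[1] = 0b11000110, C[2] = 0b01001011, C[3] = 0b11111110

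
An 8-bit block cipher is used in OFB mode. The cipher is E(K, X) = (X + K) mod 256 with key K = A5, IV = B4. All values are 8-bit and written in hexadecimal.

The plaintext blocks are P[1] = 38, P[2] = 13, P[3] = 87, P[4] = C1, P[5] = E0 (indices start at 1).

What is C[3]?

OFB encryption: S_i = E(K, S_{i−1}) with S_{0} = IV; C_i = P_i ⊕ S_i.
C[1]: S = E(K, B4) = 59; 38 ⊕ 59 = 61.
C[2]: S = E(K, 59) = FE; 13 ⊕ FE = ED.
C[3]: S = E(K, FE) = A3; 87 ⊕ A3 = 24.

C[3] = 24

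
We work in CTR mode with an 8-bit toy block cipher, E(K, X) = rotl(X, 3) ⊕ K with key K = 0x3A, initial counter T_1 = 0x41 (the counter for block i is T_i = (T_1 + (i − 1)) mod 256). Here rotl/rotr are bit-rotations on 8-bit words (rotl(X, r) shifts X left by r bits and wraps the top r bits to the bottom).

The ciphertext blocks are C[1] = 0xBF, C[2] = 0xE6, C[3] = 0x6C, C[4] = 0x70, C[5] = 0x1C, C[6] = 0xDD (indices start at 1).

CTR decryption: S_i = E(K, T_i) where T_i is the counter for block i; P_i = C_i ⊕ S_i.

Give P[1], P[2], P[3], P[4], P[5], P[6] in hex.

P[1] = 0x8F, P[2] = 0xCE, P[3] = 0x4C, P[4] = 0x68, P[5] = 0x0C, P[6] = 0xD5

P[1]: T = 0x41, S = E(K, T) = 0x30; 0xBF ⊕ 0x30 = 0x8F.
P[2]: T = 0x42, S = E(K, T) = 0x28; 0xE6 ⊕ 0x28 = 0xCE.
P[3]: T = 0x43, S = E(K, T) = 0x20; 0x6C ⊕ 0x20 = 0x4C.
P[4]: T = 0x44, S = E(K, T) = 0x18; 0x70 ⊕ 0x18 = 0x68.
P[5]: T = 0x45, S = E(K, T) = 0x10; 0x1C ⊕ 0x10 = 0x0C.
P[6]: T = 0x46, S = E(K, T) = 0x08; 0xDD ⊕ 0x08 = 0xD5.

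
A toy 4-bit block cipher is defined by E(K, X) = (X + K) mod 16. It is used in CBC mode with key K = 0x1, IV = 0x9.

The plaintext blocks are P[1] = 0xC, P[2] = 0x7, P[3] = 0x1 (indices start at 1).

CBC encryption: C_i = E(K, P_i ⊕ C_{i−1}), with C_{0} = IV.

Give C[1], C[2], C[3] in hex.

C[1] = 0x6, C[2] = 0x2, C[3] = 0x4

C[1]: P[1] ⊕ 0x9 = 0x5; E(K, 0x5) = 0x6.
C[2]: P[2] ⊕ 0x6 = 0x1; E(K, 0x1) = 0x2.
C[3]: P[3] ⊕ 0x2 = 0x3; E(K, 0x3) = 0x4.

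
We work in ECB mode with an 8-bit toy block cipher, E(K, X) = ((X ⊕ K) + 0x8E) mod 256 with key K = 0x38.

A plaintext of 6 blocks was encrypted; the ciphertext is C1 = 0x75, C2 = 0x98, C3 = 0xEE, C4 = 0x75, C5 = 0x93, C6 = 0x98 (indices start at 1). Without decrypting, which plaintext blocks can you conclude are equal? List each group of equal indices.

ECB encrypts each block independently with the same key, so equal ciphertext blocks imply equal plaintext blocks.
C1 = C4 = 0x75, so P1 = P4.
C2 = C6 = 0x98, so P2 = P6.

P1 = P4; P2 = P6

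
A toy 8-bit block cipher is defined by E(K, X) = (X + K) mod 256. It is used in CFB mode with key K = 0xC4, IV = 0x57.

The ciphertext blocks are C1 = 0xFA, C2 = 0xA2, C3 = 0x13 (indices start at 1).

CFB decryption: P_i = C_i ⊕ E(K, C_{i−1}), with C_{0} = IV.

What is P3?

P3 = 0x75

P3: E(K, 0xA2) = 0x66; 0x13 ⊕ 0x66 = 0x75.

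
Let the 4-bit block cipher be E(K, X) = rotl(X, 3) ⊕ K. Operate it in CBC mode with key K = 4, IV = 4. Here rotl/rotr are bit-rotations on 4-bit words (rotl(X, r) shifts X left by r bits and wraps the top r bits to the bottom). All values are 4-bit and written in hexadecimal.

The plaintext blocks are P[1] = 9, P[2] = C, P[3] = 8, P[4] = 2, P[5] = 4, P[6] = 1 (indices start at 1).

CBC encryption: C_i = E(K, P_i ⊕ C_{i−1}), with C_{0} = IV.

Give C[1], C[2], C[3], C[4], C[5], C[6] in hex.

C[1]: P[1] ⊕ 4 = D; E(K, D) = A.
C[2]: P[2] ⊕ A = 6; E(K, 6) = 7.
C[3]: P[3] ⊕ 7 = F; E(K, F) = B.
C[4]: P[4] ⊕ B = 9; E(K, 9) = 8.
C[5]: P[5] ⊕ 8 = C; E(K, C) = 2.
C[6]: P[6] ⊕ 2 = 3; E(K, 3) = D.

C[1] = A, C[2] = 7, C[3] = B, C[4] = 8, C[5] = 2, C[6] = D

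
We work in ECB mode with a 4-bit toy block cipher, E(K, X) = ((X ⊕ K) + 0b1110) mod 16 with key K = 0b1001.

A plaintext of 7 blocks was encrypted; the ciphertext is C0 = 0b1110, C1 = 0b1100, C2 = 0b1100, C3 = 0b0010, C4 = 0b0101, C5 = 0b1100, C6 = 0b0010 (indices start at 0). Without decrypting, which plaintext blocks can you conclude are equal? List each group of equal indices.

P1 = P2 = P5; P3 = P6

ECB encrypts each block independently with the same key, so equal ciphertext blocks imply equal plaintext blocks.
C1 = C2 = C5 = 0b1100, so P1 = P2 = P5.
C3 = C6 = 0b0010, so P3 = P6.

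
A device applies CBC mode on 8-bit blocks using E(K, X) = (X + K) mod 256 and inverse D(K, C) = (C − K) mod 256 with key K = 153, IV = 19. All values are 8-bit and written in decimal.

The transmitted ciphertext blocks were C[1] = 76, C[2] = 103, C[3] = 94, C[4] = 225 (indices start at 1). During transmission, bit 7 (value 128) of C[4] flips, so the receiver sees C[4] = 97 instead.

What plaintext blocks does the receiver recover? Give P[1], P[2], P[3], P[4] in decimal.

CBC decryption: P_i = D(K, C_i) ⊕ C_{i−1}, with C_{0} = IV.
Only C[4] changed, to 97. In CBC, a change in C_i garbles P_i and flips the same bit in P_{i+1}. Decrypting the received ciphertext:
P[1]: D(K, 76) = 179; 179 ⊕ 19 = 160.
P[2]: D(K, 103) = 206; 206 ⊕ 76 = 130.
P[3]: D(K, 94) = 197; 197 ⊕ 103 = 162.
P[4]: D(K, 97) = 200; 200 ⊕ 94 = 150.
Blocks that differ from the original plaintext: P[4].

P[1] = 160, P[2] = 130, P[3] = 162, P[4] = 150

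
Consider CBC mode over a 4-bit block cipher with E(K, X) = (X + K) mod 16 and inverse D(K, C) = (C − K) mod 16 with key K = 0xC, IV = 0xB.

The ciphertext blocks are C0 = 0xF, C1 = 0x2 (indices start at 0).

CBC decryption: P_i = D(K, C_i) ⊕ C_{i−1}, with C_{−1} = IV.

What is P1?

P1: D(K, 0x2) = 0x6; 0x6 ⊕ 0xF = 0x9.

P1 = 0x9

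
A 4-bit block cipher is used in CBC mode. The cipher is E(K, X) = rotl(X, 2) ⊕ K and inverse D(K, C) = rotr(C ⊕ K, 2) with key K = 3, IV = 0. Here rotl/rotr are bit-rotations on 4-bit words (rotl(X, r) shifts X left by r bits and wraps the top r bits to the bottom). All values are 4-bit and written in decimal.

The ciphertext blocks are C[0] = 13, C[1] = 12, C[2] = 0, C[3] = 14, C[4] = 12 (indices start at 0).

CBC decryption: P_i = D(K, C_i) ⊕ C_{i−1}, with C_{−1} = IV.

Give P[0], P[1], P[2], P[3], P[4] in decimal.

P[0]: D(K, 13) = 11; 11 ⊕ 0 = 11.
P[1]: D(K, 12) = 15; 15 ⊕ 13 = 2.
P[2]: D(K, 0) = 12; 12 ⊕ 12 = 0.
P[3]: D(K, 14) = 7; 7 ⊕ 0 = 7.
P[4]: D(K, 12) = 15; 15 ⊕ 14 = 1.

P[0] = 11, P[1] = 2, P[2] = 0, P[3] = 7, P[4] = 1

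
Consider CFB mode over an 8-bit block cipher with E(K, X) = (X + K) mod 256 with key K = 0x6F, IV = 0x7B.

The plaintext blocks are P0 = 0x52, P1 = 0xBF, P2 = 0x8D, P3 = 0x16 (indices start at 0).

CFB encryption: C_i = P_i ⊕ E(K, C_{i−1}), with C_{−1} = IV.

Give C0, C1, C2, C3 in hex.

C0: E(K, 0x7B) = 0xEA; 0x52 ⊕ 0xEA = 0xB8.
C1: E(K, 0xB8) = 0x27; 0xBF ⊕ 0x27 = 0x98.
C2: E(K, 0x98) = 0x07; 0x8D ⊕ 0x07 = 0x8A.
C3: E(K, 0x8A) = 0xF9; 0x16 ⊕ 0xF9 = 0xEF.

C0 = 0xB8, C1 = 0x98, C2 = 0x8A, C3 = 0xEF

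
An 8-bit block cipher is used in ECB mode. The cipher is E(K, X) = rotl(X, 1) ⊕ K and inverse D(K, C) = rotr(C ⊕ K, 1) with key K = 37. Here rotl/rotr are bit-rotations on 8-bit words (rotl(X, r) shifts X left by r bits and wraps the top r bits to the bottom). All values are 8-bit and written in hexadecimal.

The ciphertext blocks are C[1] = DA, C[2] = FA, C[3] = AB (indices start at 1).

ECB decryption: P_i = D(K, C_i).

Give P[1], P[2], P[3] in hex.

P[1] = F6, P[2] = E6, P[3] = 4E

P[1]: D(K, DA) = F6.
P[2]: D(K, FA) = E6.
P[3]: D(K, AB) = 4E.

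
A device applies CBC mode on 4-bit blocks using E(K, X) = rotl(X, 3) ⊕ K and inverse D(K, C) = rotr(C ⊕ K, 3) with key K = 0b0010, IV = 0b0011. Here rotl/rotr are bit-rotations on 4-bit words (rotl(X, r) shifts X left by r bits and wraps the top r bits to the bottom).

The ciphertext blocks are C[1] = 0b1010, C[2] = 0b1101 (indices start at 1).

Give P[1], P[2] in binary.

CBC decryption: P_i = D(K, C_i) ⊕ C_{i−1}, with C_{0} = IV.
P[1]: D(K, 0b1010) = 0b0001; 0b0001 ⊕ 0b0011 = 0b0010.
P[2]: D(K, 0b1101) = 0b1111; 0b1111 ⊕ 0b1010 = 0b0101.

P[1] = 0b0010, P[2] = 0b0101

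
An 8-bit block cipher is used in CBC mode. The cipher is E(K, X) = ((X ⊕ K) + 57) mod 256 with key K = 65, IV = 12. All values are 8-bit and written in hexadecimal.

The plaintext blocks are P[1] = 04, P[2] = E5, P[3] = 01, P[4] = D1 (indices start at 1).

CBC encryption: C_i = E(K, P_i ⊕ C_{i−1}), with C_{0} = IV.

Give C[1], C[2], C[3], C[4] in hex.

C[1]: P[1] ⊕ 12 = 16; E(K, 16) = CA.
C[2]: P[2] ⊕ CA = 2F; E(K, 2F) = A1.
C[3]: P[3] ⊕ A1 = A0; E(K, A0) = 1C.
C[4]: P[4] ⊕ 1C = CD; E(K, CD) = FF.

C[1] = CA, C[2] = A1, C[3] = 1C, C[4] = FF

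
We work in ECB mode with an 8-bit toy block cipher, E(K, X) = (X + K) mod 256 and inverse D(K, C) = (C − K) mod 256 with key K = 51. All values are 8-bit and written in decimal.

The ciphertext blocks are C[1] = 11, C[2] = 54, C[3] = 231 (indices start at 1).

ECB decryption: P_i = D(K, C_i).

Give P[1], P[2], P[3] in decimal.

P[1]: D(K, 11) = 216.
P[2]: D(K, 54) = 3.
P[3]: D(K, 231) = 180.

P[1] = 216, P[2] = 3, P[3] = 180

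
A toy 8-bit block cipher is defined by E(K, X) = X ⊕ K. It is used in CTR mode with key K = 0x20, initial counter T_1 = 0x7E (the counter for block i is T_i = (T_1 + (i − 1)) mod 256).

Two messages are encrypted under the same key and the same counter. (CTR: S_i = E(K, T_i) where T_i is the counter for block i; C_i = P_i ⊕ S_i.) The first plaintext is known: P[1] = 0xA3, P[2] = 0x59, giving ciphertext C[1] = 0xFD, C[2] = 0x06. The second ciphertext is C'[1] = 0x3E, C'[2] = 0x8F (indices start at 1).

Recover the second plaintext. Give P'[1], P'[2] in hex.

P'[1] = 0x60, P'[2] = 0xD0

In CTR with a reused counter, both messages share the same keystream S_i, so C_i ⊕ C'_i = P_i ⊕ P'_i and thus P'_i = P_i ⊕ C_i ⊕ C'_i.
P'[1]: 0xA3 ⊕ 0xFD ⊕ 0x3E = 0x60.
P'[2]: 0x59 ⊕ 0x06 ⊕ 0x8F = 0xD0.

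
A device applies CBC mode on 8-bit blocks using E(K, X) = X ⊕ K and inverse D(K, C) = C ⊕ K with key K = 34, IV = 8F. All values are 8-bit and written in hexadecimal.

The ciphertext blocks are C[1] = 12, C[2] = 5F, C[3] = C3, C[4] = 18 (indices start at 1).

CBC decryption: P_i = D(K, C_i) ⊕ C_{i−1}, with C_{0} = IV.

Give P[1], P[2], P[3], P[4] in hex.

P[1]: D(K, 12) = 26; 26 ⊕ 8F = A9.
P[2]: D(K, 5F) = 6B; 6B ⊕ 12 = 79.
P[3]: D(K, C3) = F7; F7 ⊕ 5F = A8.
P[4]: D(K, 18) = 2C; 2C ⊕ C3 = EF.

P[1] = A9, P[2] = 79, P[3] = A8, P[4] = EF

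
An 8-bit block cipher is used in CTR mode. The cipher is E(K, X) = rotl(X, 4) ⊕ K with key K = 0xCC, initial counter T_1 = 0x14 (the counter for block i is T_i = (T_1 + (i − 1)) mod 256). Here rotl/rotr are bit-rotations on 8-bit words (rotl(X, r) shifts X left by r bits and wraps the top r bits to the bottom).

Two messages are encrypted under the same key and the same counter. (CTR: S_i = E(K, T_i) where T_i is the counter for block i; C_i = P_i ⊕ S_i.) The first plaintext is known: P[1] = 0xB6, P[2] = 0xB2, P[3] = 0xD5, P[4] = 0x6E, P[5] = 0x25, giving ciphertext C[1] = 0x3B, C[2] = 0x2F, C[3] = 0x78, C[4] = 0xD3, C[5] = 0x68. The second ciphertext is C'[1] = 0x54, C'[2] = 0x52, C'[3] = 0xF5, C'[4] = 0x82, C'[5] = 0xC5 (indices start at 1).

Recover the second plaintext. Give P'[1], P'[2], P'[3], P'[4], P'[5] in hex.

In CTR with a reused counter, both messages share the same keystream S_i, so C_i ⊕ C'_i = P_i ⊕ P'_i and thus P'_i = P_i ⊕ C_i ⊕ C'_i.
P'[1]: 0xB6 ⊕ 0x3B ⊕ 0x54 = 0xD9.
P'[2]: 0xB2 ⊕ 0x2F ⊕ 0x52 = 0xCF.
P'[3]: 0xD5 ⊕ 0x78 ⊕ 0xF5 = 0x58.
P'[4]: 0x6E ⊕ 0xD3 ⊕ 0x82 = 0x3F.
P'[5]: 0x25 ⊕ 0x68 ⊕ 0xC5 = 0x88.

P'[1] = 0xD9, P'[2] = 0xCF, P'[3] = 0x58, P'[4] = 0x3F, P'[5] = 0x88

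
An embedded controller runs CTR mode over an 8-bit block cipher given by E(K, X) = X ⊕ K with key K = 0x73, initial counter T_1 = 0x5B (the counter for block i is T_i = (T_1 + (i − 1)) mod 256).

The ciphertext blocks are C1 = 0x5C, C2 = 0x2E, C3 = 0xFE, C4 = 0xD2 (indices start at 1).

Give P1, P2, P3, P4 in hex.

CTR decryption: S_i = E(K, T_i) where T_i is the counter for block i; P_i = C_i ⊕ S_i.
P1: T = 0x5B, S = E(K, T) = 0x28; 0x5C ⊕ 0x28 = 0x74.
P2: T = 0x5C, S = E(K, T) = 0x2F; 0x2E ⊕ 0x2F = 0x01.
P3: T = 0x5D, S = E(K, T) = 0x2E; 0xFE ⊕ 0x2E = 0xD0.
P4: T = 0x5E, S = E(K, T) = 0x2D; 0xD2 ⊕ 0x2D = 0xFF.

P1 = 0x74, P2 = 0x01, P3 = 0xD0, P4 = 0xFF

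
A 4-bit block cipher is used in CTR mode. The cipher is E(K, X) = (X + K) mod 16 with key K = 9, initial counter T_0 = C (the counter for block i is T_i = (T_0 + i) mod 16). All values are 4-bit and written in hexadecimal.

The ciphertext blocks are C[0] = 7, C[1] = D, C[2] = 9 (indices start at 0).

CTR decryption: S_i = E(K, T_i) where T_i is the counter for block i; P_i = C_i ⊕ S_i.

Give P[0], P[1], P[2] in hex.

P[0] = 2, P[1] = B, P[2] = E

P[0]: T = C, S = E(K, T) = 5; 7 ⊕ 5 = 2.
P[1]: T = D, S = E(K, T) = 6; D ⊕ 6 = B.
P[2]: T = E, S = E(K, T) = 7; 9 ⊕ 7 = E.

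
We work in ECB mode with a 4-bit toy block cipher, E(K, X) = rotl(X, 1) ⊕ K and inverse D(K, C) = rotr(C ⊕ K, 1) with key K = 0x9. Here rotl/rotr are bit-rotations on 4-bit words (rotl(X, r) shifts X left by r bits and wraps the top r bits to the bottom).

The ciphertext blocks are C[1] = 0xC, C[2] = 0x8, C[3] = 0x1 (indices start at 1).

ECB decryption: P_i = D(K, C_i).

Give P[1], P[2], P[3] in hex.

P[1] = 0xA, P[2] = 0x8, P[3] = 0x4

P[1]: D(K, 0xC) = 0xA.
P[2]: D(K, 0x8) = 0x8.
P[3]: D(K, 0x1) = 0x4.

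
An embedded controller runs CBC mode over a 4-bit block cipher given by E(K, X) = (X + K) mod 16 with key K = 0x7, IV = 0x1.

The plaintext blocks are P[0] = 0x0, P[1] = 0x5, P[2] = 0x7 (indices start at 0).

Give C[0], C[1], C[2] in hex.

C[0] = 0x8, C[1] = 0x4, C[2] = 0xA

CBC encryption: C_i = E(K, P_i ⊕ C_{i−1}), with C_{−1} = IV.
C[0]: P[0] ⊕ 0x1 = 0x1; E(K, 0x1) = 0x8.
C[1]: P[1] ⊕ 0x8 = 0xD; E(K, 0xD) = 0x4.
C[2]: P[2] ⊕ 0x4 = 0x3; E(K, 0x3) = 0xA.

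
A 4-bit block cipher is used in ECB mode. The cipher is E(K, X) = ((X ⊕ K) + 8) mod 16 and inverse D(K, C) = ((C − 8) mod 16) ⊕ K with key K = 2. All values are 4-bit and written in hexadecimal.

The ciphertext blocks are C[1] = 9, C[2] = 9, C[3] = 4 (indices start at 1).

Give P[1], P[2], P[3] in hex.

ECB decryption: P_i = D(K, C_i).
P[1]: D(K, 9) = 3.
P[2]: D(K, 9) = 3.
P[3]: D(K, 4) = E.

P[1] = 3, P[2] = 3, P[3] = E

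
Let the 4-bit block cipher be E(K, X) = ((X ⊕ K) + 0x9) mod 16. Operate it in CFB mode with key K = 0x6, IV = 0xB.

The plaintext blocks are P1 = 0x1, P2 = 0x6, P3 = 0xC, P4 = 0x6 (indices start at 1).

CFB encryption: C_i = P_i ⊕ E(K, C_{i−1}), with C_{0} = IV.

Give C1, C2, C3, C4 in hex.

C1: E(K, 0xB) = 0x6; 0x1 ⊕ 0x6 = 0x7.
C2: E(K, 0x7) = 0xA; 0x6 ⊕ 0xA = 0xC.
C3: E(K, 0xC) = 0x3; 0xC ⊕ 0x3 = 0xF.
C4: E(K, 0xF) = 0x2; 0x6 ⊕ 0x2 = 0x4.

C1 = 0x7, C2 = 0xC, C3 = 0xF, C4 = 0x4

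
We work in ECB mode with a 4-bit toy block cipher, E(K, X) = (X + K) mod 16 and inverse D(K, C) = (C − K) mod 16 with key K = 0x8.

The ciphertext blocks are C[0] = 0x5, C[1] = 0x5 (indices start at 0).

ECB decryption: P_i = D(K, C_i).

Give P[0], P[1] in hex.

P[0]: D(K, 0x5) = 0xD.
P[1]: D(K, 0x5) = 0xD.

P[0] = 0xD, P[1] = 0xD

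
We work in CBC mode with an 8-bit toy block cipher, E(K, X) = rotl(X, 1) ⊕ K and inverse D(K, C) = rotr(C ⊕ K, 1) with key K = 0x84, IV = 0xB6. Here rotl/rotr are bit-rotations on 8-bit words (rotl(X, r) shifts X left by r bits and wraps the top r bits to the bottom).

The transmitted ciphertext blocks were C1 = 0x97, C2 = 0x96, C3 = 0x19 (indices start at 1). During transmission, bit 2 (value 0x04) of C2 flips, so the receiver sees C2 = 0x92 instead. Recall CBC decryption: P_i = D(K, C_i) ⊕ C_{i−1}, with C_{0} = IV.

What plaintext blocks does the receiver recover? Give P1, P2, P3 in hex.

Only C2 changed, to 0x92. In CBC, a change in C_i garbles P_i and flips the same bit in P_{i+1}. Decrypting the received ciphertext:
P1: D(K, 0x97) = 0x89; 0x89 ⊕ 0xB6 = 0x3F.
P2: D(K, 0x92) = 0x0B; 0x0B ⊕ 0x97 = 0x9C.
P3: D(K, 0x19) = 0xCE; 0xCE ⊕ 0x92 = 0x5C.
Blocks that differ from the original plaintext: P2, P3.

P1 = 0x3F, P2 = 0x9C, P3 = 0x5C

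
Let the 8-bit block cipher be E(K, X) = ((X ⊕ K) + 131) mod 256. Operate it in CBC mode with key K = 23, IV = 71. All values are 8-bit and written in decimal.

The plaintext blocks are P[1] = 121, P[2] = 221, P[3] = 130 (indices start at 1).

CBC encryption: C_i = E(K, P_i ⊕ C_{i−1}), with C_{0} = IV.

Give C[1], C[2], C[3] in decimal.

C[1] = 172, C[2] = 233, C[3] = 255

C[1]: P[1] ⊕ 71 = 62; E(K, 62) = 172.
C[2]: P[2] ⊕ 172 = 113; E(K, 113) = 233.
C[3]: P[3] ⊕ 233 = 107; E(K, 107) = 255.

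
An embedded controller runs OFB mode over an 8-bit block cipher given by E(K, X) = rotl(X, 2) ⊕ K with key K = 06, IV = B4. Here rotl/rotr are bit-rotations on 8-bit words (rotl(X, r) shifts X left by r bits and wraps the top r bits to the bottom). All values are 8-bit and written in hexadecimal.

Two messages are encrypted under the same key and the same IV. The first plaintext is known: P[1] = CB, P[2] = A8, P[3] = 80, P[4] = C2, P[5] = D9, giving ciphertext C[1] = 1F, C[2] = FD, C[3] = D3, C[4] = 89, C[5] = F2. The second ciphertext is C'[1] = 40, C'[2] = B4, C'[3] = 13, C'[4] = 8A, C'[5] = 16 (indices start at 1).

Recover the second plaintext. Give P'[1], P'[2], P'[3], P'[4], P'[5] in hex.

P'[1] = 94, P'[2] = E1, P'[3] = 40, P'[4] = C1, P'[5] = 3D

In OFB with a reused IV, both messages share the same keystream S_i, so C_i ⊕ C'_i = P_i ⊕ P'_i and thus P'_i = P_i ⊕ C_i ⊕ C'_i.
P'[1]: CB ⊕ 1F ⊕ 40 = 94.
P'[2]: A8 ⊕ FD ⊕ B4 = E1.
P'[3]: 80 ⊕ D3 ⊕ 13 = 40.
P'[4]: C2 ⊕ 89 ⊕ 8A = C1.
P'[5]: D9 ⊕ F2 ⊕ 16 = 3D.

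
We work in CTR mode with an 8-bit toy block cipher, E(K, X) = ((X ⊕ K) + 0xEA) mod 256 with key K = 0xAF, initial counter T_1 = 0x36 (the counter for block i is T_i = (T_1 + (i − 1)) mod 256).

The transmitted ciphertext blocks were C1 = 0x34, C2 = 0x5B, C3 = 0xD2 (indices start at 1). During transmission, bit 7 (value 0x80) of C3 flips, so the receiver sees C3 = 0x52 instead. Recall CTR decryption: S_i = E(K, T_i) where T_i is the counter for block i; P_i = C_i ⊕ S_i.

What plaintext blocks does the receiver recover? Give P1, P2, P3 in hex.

Only C3 changed, to 0x52. In CTR, a change in C_i flips the same bit in P_i only; the keystream is unaffected. Decrypting the received ciphertext:
P1: T = 0x36, S = E(K, T) = 0x83; 0x34 ⊕ 0x83 = 0xB7.
P2: T = 0x37, S = E(K, T) = 0x82; 0x5B ⊕ 0x82 = 0xD9.
P3: T = 0x38, S = E(K, T) = 0x81; 0x52 ⊕ 0x81 = 0xD3.
Blocks that differ from the original plaintext: P3.

P1 = 0xB7, P2 = 0xD9, P3 = 0xD3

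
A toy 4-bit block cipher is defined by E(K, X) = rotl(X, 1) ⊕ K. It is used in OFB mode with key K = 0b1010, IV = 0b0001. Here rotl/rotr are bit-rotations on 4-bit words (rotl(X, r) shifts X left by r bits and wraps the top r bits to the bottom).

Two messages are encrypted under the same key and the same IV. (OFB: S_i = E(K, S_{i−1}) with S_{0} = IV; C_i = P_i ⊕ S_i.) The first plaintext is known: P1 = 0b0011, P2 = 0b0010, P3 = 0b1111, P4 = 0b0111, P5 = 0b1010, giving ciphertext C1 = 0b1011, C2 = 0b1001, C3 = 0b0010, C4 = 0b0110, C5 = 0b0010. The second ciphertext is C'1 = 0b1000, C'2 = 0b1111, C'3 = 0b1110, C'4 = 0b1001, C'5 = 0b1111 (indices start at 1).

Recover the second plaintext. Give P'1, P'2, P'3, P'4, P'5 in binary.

P'1 = 0b0000, P'2 = 0b0100, P'3 = 0b0011, P'4 = 0b1000, P'5 = 0b0111

In OFB with a reused IV, both messages share the same keystream S_i, so C_i ⊕ C'_i = P_i ⊕ P'_i and thus P'_i = P_i ⊕ C_i ⊕ C'_i.
P'1: 0b0011 ⊕ 0b1011 ⊕ 0b1000 = 0b0000.
P'2: 0b0010 ⊕ 0b1001 ⊕ 0b1111 = 0b0100.
P'3: 0b1111 ⊕ 0b0010 ⊕ 0b1110 = 0b0011.
P'4: 0b0111 ⊕ 0b0110 ⊕ 0b1001 = 0b1000.
P'5: 0b1010 ⊕ 0b0010 ⊕ 0b1111 = 0b0111.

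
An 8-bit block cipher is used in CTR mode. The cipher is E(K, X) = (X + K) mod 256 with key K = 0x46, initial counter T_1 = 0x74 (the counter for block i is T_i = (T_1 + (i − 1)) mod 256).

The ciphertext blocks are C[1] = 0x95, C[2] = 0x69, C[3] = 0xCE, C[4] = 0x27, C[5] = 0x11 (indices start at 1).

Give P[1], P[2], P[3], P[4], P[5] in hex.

CTR decryption: S_i = E(K, T_i) where T_i is the counter for block i; P_i = C_i ⊕ S_i.
P[1]: T = 0x74, S = E(K, T) = 0xBA; 0x95 ⊕ 0xBA = 0x2F.
P[2]: T = 0x75, S = E(K, T) = 0xBB; 0x69 ⊕ 0xBB = 0xD2.
P[3]: T = 0x76, S = E(K, T) = 0xBC; 0xCE ⊕ 0xBC = 0x72.
P[4]: T = 0x77, S = E(K, T) = 0xBD; 0x27 ⊕ 0xBD = 0x9A.
P[5]: T = 0x78, S = E(K, T) = 0xBE; 0x11 ⊕ 0xBE = 0xAF.

P[1] = 0x2F, P[2] = 0xD2, P[3] = 0x72, P[4] = 0x9A, P[5] = 0xAF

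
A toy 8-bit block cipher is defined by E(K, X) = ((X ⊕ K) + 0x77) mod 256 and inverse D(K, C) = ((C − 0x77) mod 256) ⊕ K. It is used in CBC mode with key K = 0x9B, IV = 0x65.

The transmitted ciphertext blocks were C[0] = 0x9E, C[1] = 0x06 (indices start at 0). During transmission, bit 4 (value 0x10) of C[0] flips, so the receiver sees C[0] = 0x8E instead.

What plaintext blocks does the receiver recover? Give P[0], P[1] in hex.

CBC decryption: P_i = D(K, C_i) ⊕ C_{i−1}, with C_{−1} = IV.
Only C[0] changed, to 0x8E. In CBC, a change in C_i garbles P_i and flips the same bit in P_{i+1}. Decrypting the received ciphertext:
P[0]: D(K, 0x8E) = 0x8C; 0x8C ⊕ 0x65 = 0xE9.
P[1]: D(K, 0x06) = 0x14; 0x14 ⊕ 0x8E = 0x9A.
Blocks that differ from the original plaintext: P[0], P[1].

P[0] = 0xE9, P[1] = 0x9A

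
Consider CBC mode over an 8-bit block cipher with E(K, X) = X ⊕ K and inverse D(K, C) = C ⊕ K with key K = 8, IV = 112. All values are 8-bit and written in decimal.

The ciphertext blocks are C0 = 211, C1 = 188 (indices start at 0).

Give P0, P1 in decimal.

P0 = 171, P1 = 103

CBC decryption: P_i = D(K, C_i) ⊕ C_{i−1}, with C_{−1} = IV.
P0: D(K, 211) = 219; 219 ⊕ 112 = 171.
P1: D(K, 188) = 180; 180 ⊕ 211 = 103.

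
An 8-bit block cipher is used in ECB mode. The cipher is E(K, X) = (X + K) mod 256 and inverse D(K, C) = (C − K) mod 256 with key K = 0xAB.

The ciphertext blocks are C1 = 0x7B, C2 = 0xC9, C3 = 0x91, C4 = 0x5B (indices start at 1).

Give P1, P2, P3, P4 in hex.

ECB decryption: P_i = D(K, C_i).
P1: D(K, 0x7B) = 0xD0.
P2: D(K, 0xC9) = 0x1E.
P3: D(K, 0x91) = 0xE6.
P4: D(K, 0x5B) = 0xB0.

P1 = 0xD0, P2 = 0x1E, P3 = 0xE6, P4 = 0xB0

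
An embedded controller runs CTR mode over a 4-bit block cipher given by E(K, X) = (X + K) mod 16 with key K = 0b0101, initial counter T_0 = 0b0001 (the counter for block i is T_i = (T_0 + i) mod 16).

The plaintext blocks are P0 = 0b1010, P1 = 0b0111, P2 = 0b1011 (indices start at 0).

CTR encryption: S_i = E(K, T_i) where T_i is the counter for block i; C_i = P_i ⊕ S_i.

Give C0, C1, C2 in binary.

C0 = 0b1100, C1 = 0b0000, C2 = 0b0011

C0: T = 0b0001, S = E(K, T) = 0b0110; 0b1010 ⊕ 0b0110 = 0b1100.
C1: T = 0b0010, S = E(K, T) = 0b0111; 0b0111 ⊕ 0b0111 = 0b0000.
C2: T = 0b0011, S = E(K, T) = 0b1000; 0b1011 ⊕ 0b1000 = 0b0011.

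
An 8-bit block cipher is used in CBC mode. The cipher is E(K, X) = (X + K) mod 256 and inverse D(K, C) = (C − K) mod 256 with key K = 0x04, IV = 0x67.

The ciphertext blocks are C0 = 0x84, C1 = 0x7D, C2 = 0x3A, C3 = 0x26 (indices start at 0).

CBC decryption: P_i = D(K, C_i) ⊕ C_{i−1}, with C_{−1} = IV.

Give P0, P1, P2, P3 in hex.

P0 = 0xE7, P1 = 0xFD, P2 = 0x4B, P3 = 0x18

P0: D(K, 0x84) = 0x80; 0x80 ⊕ 0x67 = 0xE7.
P1: D(K, 0x7D) = 0x79; 0x79 ⊕ 0x84 = 0xFD.
P2: D(K, 0x3A) = 0x36; 0x36 ⊕ 0x7D = 0x4B.
P3: D(K, 0x26) = 0x22; 0x22 ⊕ 0x3A = 0x18.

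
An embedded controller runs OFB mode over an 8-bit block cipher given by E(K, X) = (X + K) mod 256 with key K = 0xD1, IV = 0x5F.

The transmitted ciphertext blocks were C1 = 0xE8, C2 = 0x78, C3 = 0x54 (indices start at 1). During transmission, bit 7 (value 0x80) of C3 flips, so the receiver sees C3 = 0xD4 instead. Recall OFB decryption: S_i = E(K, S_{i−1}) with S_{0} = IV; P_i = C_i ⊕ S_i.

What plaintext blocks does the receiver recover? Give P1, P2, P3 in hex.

Only C3 changed, to 0xD4. In OFB, a change in C_i flips the same bit in P_i only; the keystream is unaffected. Decrypting the received ciphertext:
P1: S = E(K, 0x5F) = 0x30; 0xE8 ⊕ 0x30 = 0xD8.
P2: S = E(K, 0x30) = 0x01; 0x78 ⊕ 0x01 = 0x79.
P3: S = E(K, 0x01) = 0xD2; 0xD4 ⊕ 0xD2 = 0x06.
Blocks that differ from the original plaintext: P3.

P1 = 0xD8, P2 = 0x79, P3 = 0x06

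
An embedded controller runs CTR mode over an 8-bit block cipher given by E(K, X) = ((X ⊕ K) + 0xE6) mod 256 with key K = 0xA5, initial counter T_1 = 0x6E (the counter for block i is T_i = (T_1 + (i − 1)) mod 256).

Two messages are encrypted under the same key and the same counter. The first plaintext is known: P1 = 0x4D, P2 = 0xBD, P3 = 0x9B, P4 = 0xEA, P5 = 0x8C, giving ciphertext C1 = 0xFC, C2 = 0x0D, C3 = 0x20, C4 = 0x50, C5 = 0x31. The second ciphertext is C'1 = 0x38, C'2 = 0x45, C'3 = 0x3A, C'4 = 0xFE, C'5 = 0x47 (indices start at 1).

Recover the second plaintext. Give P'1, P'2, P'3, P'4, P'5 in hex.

In CTR with a reused counter, both messages share the same keystream S_i, so C_i ⊕ C'_i = P_i ⊕ P'_i and thus P'_i = P_i ⊕ C_i ⊕ C'_i.
P'1: 0x4D ⊕ 0xFC ⊕ 0x38 = 0x89.
P'2: 0xBD ⊕ 0x0D ⊕ 0x45 = 0xF5.
P'3: 0x9B ⊕ 0x20 ⊕ 0x3A = 0x81.
P'4: 0xEA ⊕ 0x50 ⊕ 0xFE = 0x44.
P'5: 0x8C ⊕ 0x31 ⊕ 0x47 = 0xFA.

P'1 = 0x89, P'2 = 0xF5, P'3 = 0x81, P'4 = 0x44, P'5 = 0xFA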